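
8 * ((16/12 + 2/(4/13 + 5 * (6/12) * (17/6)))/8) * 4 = 22192/3459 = 6.42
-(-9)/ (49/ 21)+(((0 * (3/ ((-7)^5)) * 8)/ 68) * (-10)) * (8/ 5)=27/ 7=3.86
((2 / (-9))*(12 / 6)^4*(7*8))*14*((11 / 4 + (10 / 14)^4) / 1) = -1233536 / 147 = -8391.40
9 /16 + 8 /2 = 4.56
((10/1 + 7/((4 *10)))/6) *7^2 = 19943/240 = 83.10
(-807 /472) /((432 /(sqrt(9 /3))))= -269 *sqrt(3) /67968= -0.01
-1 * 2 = -2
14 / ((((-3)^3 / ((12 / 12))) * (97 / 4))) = -56 / 2619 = -0.02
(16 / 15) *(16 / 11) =256 / 165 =1.55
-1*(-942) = 942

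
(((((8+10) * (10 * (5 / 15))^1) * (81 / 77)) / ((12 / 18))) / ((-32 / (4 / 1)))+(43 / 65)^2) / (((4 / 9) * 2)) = -133475697 / 10410400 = -12.82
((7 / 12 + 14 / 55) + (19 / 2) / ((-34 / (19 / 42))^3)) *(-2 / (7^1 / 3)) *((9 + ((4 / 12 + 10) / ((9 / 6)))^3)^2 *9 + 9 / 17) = -136805832185168873054129 / 187566627617883360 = -729371.92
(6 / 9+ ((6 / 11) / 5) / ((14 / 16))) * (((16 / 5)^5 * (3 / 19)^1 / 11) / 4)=0.95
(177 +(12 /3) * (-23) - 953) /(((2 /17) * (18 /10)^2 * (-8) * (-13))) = -92225 /4212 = -21.90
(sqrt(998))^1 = sqrt(998) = 31.59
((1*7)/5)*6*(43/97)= 1806/485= 3.72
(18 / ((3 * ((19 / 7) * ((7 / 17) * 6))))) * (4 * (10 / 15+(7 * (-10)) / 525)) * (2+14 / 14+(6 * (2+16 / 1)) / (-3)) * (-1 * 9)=53856 / 95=566.91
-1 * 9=-9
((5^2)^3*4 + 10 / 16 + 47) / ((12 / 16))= 500381 / 6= 83396.83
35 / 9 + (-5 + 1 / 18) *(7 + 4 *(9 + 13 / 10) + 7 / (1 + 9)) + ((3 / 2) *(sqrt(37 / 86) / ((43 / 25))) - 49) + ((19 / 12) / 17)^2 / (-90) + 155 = -494003089 / 3745440 + 75 *sqrt(3182) / 7396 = -131.32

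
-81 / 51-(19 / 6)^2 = -7109 / 612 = -11.62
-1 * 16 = -16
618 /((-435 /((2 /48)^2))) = -103 /41760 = -0.00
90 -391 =-301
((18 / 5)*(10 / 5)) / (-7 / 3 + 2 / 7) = -756 / 215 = -3.52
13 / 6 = 2.17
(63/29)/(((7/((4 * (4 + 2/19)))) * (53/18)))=1.73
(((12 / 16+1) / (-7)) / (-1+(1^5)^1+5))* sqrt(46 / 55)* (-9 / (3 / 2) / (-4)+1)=-sqrt(2530) / 440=-0.11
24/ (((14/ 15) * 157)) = 180/ 1099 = 0.16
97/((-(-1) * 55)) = 97/55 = 1.76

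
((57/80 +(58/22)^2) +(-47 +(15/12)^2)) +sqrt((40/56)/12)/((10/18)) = -182829/4840 +3 * sqrt(105)/70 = -37.34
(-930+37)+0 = -893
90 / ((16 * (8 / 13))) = 9.14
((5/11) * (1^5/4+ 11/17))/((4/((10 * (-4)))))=-1525/374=-4.08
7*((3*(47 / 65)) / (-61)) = -987 / 3965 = -0.25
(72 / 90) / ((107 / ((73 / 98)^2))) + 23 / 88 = 30013257 / 113039080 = 0.27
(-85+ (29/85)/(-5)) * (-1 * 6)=216924/425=510.41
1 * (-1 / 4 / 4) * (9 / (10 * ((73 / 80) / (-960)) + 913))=-4320 / 7011767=-0.00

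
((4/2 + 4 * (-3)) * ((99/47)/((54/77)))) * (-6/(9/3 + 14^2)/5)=1694/9353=0.18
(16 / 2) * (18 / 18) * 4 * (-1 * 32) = -1024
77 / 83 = 0.93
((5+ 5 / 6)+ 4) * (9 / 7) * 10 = 885 / 7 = 126.43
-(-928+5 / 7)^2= -42133081 / 49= -859858.80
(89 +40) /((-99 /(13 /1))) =-559 /33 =-16.94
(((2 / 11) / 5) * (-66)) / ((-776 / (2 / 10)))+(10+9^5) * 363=103976322453 / 4850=21438417.00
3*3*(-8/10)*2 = -14.40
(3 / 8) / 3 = 1 / 8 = 0.12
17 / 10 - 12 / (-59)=1.90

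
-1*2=-2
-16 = -16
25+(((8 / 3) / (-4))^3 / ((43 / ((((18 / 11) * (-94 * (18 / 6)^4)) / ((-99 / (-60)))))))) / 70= 937597 / 36421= 25.74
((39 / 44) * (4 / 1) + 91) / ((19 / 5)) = 5200 / 209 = 24.88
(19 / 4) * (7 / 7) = 19 / 4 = 4.75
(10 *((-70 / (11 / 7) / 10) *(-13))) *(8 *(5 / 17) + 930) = 100964500 / 187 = 539917.11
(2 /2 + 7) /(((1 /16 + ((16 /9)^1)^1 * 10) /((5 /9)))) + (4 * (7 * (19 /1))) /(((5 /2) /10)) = 5467472 /2569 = 2128.25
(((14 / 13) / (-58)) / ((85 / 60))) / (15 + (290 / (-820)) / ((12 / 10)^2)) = -247968 / 279143995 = -0.00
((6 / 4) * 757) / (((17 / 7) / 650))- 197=5163176 / 17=303716.24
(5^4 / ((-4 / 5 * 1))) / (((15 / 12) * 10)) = -125 / 2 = -62.50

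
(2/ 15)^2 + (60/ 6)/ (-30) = -71/ 225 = -0.32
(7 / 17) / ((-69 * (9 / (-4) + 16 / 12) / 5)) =140 / 4301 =0.03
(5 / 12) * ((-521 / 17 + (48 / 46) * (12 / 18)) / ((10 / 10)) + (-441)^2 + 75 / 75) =81021.69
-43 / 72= -0.60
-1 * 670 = -670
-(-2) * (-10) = -20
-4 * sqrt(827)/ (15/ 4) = -16 * sqrt(827)/ 15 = -30.67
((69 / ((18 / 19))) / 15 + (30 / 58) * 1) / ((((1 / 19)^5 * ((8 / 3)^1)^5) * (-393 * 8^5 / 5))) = -312501026493 / 8158290378752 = -0.04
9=9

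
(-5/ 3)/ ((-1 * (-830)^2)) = 1/ 413340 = 0.00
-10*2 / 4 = -5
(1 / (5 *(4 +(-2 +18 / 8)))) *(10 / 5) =8 / 85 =0.09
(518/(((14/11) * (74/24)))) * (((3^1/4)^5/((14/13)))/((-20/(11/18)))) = -0.89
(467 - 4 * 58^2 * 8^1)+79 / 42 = -4501523 / 42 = -107179.12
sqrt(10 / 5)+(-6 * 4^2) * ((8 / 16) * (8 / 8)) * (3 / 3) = -48+sqrt(2) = -46.59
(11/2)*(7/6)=77/12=6.42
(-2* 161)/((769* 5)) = -322/3845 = -0.08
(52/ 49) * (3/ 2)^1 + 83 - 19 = 3214/ 49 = 65.59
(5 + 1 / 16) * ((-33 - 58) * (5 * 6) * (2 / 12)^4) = -1365 / 128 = -10.66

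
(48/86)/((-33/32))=-256/473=-0.54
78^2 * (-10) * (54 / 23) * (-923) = 3032387280 / 23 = 131842925.22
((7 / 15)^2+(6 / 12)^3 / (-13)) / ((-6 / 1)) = -4871 / 140400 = -0.03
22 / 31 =0.71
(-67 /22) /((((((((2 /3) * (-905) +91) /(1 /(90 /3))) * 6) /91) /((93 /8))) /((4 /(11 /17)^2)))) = 54623023 /163659760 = 0.33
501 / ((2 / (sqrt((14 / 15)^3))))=1169 * sqrt(210) / 75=225.87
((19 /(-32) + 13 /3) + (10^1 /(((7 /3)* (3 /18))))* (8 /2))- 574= -314095 /672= -467.40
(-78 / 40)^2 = 1521 / 400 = 3.80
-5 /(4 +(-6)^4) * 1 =-1 /260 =-0.00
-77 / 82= -0.94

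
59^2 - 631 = 2850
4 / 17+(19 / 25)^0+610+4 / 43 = 446881 / 731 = 611.33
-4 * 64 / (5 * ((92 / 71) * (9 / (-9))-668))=0.08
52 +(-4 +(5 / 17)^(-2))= 1489 / 25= 59.56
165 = 165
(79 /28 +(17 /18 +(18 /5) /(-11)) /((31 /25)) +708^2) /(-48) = -43074903269 /4124736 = -10443.07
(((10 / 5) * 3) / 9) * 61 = 122 / 3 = 40.67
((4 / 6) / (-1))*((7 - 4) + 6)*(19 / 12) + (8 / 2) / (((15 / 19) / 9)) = 361 / 10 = 36.10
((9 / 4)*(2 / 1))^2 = 20.25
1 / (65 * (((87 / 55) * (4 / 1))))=11 / 4524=0.00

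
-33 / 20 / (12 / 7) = -77 / 80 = -0.96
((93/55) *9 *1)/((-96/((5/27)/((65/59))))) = -1829/68640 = -0.03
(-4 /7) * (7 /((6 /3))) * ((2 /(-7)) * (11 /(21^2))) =44 /3087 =0.01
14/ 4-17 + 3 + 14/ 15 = -287/ 30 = -9.57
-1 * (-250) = 250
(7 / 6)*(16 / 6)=28 / 9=3.11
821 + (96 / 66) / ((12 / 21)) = 9059 / 11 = 823.55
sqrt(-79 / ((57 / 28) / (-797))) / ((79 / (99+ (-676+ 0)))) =-1154*sqrt(25122237) / 4503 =-1284.50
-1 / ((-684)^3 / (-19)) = -1 / 16842816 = -0.00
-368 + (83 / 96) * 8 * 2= -2125 / 6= -354.17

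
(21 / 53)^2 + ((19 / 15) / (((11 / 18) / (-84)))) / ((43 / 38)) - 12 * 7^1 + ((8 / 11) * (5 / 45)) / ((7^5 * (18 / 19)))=-2149808597240629 / 9043948970595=-237.71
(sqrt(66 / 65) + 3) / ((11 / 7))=7* sqrt(4290) / 715 + 21 / 11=2.55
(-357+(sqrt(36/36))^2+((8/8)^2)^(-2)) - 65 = -420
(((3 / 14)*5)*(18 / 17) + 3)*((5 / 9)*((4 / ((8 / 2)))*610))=500200 / 357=1401.12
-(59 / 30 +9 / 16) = -607 / 240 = -2.53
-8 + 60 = 52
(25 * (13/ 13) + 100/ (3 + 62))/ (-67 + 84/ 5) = -0.53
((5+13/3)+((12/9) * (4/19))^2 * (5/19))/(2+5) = 577436/432117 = 1.34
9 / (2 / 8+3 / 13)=18.72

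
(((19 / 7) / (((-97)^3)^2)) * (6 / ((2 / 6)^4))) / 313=9234 / 1825041662799439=0.00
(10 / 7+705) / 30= 989 / 42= 23.55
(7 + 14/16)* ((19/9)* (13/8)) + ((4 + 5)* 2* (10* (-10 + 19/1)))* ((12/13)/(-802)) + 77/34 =155495181/5671744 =27.42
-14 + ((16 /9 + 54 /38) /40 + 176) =1108627 /6840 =162.08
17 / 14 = 1.21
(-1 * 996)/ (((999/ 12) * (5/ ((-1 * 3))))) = 1328/ 185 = 7.18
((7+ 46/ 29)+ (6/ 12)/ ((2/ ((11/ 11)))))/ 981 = 1025/ 113796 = 0.01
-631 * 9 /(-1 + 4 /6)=17037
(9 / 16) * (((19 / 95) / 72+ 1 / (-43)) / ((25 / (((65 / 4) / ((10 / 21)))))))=-86541 / 5504000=-0.02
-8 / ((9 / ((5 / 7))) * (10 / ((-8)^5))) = 131072 / 63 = 2080.51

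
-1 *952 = -952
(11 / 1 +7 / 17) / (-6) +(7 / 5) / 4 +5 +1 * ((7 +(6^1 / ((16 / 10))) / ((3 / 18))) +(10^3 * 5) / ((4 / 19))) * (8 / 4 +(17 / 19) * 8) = 4220452483 / 19380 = 217773.61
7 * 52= 364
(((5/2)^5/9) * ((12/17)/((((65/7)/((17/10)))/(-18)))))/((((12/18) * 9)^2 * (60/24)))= -175/624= -0.28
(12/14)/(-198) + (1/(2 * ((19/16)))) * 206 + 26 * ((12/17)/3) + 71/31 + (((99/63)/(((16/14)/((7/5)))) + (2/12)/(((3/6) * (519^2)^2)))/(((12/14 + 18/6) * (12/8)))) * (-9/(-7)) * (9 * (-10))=19010895265978451333/335641476665035926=56.64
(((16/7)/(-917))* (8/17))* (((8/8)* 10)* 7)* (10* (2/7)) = -0.23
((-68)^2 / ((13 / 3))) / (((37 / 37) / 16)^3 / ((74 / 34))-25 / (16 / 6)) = -2102329344 / 18470179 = -113.82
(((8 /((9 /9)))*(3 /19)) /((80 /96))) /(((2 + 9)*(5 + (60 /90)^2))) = 1296 /51205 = 0.03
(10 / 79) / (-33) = -10 / 2607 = -0.00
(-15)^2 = 225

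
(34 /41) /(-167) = -34 /6847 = -0.00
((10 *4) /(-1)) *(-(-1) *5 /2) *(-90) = 9000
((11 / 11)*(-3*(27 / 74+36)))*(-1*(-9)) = -72657 / 74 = -981.85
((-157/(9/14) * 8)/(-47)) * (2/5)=16.63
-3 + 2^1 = -1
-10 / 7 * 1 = -10 / 7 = -1.43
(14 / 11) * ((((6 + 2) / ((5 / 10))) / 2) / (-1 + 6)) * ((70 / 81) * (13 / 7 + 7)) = 13888 / 891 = 15.59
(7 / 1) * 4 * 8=224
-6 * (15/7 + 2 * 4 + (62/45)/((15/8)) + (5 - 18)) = 20056/1575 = 12.73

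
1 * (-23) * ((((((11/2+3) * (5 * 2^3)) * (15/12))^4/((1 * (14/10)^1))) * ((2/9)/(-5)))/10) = 150076796875/63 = 2382171378.97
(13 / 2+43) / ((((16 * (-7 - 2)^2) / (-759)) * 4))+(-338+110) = -90335 / 384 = -235.25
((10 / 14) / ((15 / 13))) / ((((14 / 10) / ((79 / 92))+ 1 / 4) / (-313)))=-6429020 / 62391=-103.04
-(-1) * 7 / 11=7 / 11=0.64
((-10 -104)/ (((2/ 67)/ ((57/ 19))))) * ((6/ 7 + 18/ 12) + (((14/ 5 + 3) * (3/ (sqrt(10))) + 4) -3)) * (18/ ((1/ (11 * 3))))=-296037423 * sqrt(10)/ 25 -159928263/ 7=-60292995.89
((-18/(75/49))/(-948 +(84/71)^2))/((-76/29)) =-7163261/1511073800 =-0.00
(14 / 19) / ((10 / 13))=91 / 95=0.96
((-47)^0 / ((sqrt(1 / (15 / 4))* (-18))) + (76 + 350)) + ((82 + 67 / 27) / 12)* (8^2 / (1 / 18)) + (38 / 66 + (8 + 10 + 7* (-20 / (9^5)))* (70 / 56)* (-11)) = 10768486991 / 1299078-sqrt(15) / 36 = 8289.22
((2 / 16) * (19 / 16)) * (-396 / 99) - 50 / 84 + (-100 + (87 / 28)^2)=-430579 / 4704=-91.53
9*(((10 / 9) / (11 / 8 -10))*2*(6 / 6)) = -2.32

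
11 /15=0.73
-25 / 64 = -0.39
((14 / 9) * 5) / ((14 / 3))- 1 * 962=-2881 / 3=-960.33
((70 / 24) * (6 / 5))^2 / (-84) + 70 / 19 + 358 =329723 / 912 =361.54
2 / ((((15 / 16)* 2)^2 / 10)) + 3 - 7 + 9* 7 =2911 / 45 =64.69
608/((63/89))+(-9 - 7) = 53104/63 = 842.92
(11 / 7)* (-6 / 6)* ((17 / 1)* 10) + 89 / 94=-266.20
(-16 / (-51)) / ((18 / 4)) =32 / 459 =0.07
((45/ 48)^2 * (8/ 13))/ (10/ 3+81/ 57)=0.11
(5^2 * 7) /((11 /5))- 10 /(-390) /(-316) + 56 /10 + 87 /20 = 30330877 /338910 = 89.50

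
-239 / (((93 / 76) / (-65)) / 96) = 37781120 / 31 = 1218745.81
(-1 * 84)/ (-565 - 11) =7/ 48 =0.15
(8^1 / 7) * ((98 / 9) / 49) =16 / 63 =0.25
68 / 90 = 34 / 45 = 0.76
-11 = -11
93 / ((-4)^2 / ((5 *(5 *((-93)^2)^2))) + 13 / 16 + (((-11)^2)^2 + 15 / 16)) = 695688369300 / 109535385694339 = 0.01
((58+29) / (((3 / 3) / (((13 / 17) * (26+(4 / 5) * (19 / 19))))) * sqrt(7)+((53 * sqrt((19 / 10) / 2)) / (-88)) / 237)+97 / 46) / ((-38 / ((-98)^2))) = 2401 * (-726986351520 - 859788600 * sqrt(7)+4477811 * sqrt(95)) / (437 * (-46163 * sqrt(95)+8863800 * sqrt(7))) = -174185.59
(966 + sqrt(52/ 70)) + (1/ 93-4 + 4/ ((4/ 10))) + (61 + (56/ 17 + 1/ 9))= sqrt(910)/ 35 + 4915721/ 4743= 1037.28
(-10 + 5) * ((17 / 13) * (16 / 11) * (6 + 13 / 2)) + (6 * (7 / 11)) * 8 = -12632 / 143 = -88.34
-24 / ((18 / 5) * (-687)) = 20 / 2061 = 0.01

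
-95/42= -2.26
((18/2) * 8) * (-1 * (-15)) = 1080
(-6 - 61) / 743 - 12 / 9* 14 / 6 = -21407 / 6687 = -3.20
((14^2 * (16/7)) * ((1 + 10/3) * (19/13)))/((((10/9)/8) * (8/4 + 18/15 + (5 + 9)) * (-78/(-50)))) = 425600/559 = 761.36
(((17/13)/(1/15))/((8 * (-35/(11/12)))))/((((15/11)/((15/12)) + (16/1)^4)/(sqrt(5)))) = -0.00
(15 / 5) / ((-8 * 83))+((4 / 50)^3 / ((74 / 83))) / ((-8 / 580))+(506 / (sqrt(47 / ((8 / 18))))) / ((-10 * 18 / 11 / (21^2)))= -136367 * sqrt(47) / 705 - 3543371 / 76775000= -1326.12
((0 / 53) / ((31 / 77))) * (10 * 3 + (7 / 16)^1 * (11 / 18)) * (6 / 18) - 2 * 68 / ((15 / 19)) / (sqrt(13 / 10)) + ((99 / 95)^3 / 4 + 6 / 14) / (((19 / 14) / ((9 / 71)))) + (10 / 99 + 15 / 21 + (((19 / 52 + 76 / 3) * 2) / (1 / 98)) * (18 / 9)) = 209954353543015283 / 20839598529750 - 2584 * sqrt(130) / 195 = 9923.69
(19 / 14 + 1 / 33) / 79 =641 / 36498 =0.02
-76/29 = -2.62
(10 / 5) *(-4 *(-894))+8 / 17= 121592 / 17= 7152.47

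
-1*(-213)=213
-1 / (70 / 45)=-9 / 14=-0.64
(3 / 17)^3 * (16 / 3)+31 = 152447 / 4913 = 31.03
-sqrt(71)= -8.43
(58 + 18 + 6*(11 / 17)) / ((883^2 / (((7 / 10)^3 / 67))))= 232897 / 444032885500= 0.00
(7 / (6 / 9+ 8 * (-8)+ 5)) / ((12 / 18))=-9 / 50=-0.18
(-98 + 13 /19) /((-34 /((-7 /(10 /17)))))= -34.06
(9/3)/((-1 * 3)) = -1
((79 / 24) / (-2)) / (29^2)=-79 / 40368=-0.00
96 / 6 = 16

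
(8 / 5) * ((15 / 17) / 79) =24 / 1343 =0.02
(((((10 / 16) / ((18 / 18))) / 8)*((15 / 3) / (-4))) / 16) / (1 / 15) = -375 / 4096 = -0.09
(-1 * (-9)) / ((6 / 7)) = 21 / 2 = 10.50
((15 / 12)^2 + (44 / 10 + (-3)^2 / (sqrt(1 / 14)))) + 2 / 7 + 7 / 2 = 5459 / 560 + 9 * sqrt(14) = 43.42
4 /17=0.24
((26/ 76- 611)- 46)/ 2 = -24953/ 76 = -328.33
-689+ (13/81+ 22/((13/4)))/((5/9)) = -395768/585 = -676.53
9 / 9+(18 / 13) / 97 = 1279 / 1261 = 1.01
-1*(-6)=6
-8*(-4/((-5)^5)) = -32/3125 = -0.01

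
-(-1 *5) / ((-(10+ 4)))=-5 / 14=-0.36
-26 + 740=714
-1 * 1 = -1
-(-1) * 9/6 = 3/2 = 1.50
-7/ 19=-0.37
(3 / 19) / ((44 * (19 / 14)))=21 / 7942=0.00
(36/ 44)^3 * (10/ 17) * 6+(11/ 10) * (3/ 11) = 2.23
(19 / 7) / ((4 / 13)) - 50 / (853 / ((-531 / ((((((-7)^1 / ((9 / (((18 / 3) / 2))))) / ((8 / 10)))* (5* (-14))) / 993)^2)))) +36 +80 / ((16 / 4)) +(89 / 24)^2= 24031685093293 / 29491963200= 814.86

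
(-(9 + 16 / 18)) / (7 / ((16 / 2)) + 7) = -712 / 567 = -1.26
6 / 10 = 3 / 5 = 0.60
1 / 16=0.06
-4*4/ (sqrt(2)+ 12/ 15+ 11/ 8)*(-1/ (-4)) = -13920/ 4369+ 6400*sqrt(2)/ 4369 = -1.11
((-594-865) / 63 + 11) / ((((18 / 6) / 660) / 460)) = -77519200 / 63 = -1230463.49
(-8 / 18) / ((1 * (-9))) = 4 / 81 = 0.05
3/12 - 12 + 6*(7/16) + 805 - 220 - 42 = 4271/8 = 533.88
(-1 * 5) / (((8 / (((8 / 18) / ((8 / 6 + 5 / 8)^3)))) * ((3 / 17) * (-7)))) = 21760 / 726761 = 0.03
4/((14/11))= 22/7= 3.14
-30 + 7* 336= 2322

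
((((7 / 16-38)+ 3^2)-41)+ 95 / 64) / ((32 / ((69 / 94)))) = -300633 / 192512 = -1.56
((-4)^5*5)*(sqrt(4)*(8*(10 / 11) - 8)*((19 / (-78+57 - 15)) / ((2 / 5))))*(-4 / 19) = 204800 / 99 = 2068.69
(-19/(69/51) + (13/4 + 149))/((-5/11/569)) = -15916637/92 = -173006.92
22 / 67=0.33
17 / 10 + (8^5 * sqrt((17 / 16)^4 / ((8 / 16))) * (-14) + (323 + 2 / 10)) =3249 / 10 - 517888 * sqrt(2) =-732079.33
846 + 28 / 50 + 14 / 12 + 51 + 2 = 135109 / 150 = 900.73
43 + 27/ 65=2822/ 65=43.42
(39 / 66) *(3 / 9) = 13 / 66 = 0.20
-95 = -95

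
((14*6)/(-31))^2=7056/961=7.34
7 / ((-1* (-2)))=7 / 2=3.50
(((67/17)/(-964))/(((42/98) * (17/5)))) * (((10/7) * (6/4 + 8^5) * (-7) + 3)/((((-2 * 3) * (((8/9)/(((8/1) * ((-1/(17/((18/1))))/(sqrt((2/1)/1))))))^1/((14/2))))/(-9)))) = -6407414685 * sqrt(2)/139298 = -65050.85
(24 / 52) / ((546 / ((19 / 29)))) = 19 / 34307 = 0.00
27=27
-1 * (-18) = 18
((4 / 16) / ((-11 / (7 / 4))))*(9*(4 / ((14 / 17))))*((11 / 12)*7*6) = -1071 / 16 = -66.94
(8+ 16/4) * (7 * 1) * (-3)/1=-252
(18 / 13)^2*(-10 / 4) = -810 / 169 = -4.79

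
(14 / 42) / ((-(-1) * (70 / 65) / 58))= 377 / 21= 17.95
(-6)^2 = 36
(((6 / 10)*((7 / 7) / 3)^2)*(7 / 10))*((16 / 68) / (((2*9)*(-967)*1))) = -7 / 11096325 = -0.00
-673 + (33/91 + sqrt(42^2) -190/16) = -467749/728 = -642.51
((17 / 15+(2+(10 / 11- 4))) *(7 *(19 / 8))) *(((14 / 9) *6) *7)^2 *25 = 22353310 / 297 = 75263.67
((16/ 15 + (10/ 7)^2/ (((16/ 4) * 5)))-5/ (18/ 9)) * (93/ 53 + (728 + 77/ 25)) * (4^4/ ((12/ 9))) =-60808279744/ 324625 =-187318.54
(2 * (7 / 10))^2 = 49 / 25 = 1.96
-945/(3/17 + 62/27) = -86751/227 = -382.16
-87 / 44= -1.98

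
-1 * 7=-7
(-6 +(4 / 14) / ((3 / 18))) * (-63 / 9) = 30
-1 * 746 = -746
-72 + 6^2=-36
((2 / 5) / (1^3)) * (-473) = -946 / 5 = -189.20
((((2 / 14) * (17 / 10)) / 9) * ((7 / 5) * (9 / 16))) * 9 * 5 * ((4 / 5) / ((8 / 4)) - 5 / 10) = -153 / 1600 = -0.10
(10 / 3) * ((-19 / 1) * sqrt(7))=-167.56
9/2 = 4.50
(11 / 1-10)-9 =-8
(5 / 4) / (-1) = -5 / 4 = -1.25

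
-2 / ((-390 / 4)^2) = -8 / 38025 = -0.00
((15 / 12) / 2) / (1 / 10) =25 / 4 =6.25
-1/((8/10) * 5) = -1/4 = -0.25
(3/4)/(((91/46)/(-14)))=-69/13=-5.31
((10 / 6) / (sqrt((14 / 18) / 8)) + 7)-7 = 5.35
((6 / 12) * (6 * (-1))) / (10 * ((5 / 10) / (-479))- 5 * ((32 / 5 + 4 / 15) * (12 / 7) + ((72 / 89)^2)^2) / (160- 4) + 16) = -24613843886541 / 128070202509727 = -0.19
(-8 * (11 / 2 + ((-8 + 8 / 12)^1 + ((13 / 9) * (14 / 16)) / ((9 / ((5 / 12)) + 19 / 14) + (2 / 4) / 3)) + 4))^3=-80325199737523 / 14313506752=-5611.85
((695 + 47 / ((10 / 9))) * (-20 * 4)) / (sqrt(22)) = -29492 * sqrt(22) / 11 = -12575.43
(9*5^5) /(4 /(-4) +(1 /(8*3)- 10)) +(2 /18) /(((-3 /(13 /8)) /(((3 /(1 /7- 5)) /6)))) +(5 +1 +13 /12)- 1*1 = -9890876491 /3862944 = -2560.45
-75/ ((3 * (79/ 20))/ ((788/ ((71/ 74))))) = -29156000/ 5609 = -5198.07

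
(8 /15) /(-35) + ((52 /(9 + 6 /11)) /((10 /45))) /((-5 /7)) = -18026 /525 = -34.34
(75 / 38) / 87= 25 / 1102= 0.02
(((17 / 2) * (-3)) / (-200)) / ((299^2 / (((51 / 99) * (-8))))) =-289 / 49170550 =-0.00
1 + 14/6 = 10/3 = 3.33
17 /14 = 1.21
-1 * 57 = -57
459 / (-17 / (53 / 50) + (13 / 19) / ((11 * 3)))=-15253029 / 532261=-28.66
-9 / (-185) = 9 / 185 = 0.05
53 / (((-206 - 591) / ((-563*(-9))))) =-268551 / 797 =-336.95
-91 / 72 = -1.26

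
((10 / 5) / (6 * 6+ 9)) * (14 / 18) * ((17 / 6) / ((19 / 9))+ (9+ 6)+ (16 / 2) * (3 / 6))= 5411 / 7695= 0.70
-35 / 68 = -0.51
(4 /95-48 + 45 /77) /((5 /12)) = -113.70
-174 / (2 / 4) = -348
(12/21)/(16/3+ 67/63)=36/403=0.09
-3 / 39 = -1 / 13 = -0.08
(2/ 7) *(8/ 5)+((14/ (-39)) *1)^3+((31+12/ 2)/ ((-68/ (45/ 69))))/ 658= 125249446799/ 305229473640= 0.41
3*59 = 177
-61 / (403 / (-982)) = 59902 / 403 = 148.64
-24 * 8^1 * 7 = -1344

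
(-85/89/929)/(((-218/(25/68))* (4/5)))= 625/288391328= 0.00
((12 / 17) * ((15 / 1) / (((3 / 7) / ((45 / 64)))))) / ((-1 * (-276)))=1575 / 25024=0.06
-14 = -14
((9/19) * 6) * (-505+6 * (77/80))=-28377/20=-1418.85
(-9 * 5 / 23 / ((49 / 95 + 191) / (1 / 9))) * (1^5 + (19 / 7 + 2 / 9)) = -58900 / 13181553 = -0.00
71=71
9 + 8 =17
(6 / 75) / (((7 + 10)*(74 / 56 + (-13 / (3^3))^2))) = 40824 / 13474625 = 0.00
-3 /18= -1 /6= -0.17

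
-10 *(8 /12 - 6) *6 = 320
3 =3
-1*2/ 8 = -1/ 4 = -0.25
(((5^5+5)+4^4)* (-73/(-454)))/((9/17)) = 2101013/2043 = 1028.40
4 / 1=4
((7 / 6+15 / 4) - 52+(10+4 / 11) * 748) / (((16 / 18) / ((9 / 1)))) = 2496393 / 32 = 78012.28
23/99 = 0.23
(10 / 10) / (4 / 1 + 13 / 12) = 12 / 61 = 0.20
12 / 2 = 6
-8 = -8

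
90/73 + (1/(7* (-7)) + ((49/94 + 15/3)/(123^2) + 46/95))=273371021389/161086582230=1.70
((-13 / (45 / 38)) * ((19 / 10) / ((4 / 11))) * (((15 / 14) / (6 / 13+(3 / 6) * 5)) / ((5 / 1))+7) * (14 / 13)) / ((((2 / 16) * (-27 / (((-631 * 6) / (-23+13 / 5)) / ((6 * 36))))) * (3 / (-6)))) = -868339292 / 3903795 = -222.43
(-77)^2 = 5929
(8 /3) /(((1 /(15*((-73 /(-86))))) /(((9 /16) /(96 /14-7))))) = -22995 /172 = -133.69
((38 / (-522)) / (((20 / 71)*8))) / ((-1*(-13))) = -1349 / 542880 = -0.00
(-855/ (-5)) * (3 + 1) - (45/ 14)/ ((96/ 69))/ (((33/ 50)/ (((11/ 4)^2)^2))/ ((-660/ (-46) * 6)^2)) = -122241719637/ 82432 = -1482940.12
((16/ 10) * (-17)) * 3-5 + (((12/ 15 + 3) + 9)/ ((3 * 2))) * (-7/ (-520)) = -84407/ 975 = -86.57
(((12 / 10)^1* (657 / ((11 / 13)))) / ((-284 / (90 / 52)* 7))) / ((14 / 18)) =-159651 / 153076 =-1.04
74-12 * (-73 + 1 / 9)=2846 / 3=948.67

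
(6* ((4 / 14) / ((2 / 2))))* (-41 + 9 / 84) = -3435 / 49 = -70.10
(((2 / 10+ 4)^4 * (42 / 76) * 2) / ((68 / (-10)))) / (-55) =4084101 / 4441250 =0.92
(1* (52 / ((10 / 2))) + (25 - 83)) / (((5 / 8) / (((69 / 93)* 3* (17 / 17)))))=-131376 / 775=-169.52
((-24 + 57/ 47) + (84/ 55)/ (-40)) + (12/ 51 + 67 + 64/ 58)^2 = 29198500081037/ 6282816650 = 4647.36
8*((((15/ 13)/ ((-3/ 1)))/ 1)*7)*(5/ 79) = -1400/ 1027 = -1.36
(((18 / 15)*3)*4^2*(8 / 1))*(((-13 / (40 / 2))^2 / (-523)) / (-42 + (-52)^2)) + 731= 63607313207 / 87014125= 731.00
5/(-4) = -5/4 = -1.25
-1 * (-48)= 48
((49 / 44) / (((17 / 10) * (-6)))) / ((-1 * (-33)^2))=245 / 2443716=0.00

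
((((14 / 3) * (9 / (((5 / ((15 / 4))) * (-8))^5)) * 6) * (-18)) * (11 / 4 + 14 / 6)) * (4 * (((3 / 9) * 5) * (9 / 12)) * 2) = 14007735 / 8388608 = 1.67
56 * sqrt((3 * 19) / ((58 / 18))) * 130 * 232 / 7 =24960 * sqrt(1653) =1014801.28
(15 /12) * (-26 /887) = -65 /1774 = -0.04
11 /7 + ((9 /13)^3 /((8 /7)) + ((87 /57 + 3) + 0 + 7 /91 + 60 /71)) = 1213254701 /165970168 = 7.31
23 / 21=1.10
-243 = -243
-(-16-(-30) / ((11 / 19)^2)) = -8894 / 121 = -73.50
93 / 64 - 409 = -26083 / 64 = -407.55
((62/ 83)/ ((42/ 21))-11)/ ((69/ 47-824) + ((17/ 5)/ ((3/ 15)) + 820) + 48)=-20727/ 121844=-0.17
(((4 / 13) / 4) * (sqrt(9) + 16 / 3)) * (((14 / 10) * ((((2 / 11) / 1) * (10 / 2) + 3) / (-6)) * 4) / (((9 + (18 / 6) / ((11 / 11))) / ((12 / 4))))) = -1505 / 2574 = -0.58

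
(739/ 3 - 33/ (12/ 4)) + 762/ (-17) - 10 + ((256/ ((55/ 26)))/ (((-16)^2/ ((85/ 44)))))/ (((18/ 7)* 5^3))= 1670915299/ 9256500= 180.51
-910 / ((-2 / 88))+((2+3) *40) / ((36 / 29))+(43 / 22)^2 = 40204.93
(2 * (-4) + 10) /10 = 1 /5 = 0.20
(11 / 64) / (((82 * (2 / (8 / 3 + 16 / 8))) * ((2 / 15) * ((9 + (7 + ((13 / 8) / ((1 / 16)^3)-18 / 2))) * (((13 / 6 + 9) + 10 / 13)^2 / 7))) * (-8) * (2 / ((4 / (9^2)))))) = -9295 / 11133697736448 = -0.00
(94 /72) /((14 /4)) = 47 /126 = 0.37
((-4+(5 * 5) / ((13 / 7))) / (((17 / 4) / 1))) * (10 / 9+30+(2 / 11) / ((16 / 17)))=1016513 / 14586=69.69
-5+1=-4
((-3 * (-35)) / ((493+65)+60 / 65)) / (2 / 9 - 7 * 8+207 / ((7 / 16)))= 4095 / 9097724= 0.00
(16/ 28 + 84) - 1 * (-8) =648/ 7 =92.57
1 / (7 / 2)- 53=-369 / 7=-52.71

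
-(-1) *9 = 9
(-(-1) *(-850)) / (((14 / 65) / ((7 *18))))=-497250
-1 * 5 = -5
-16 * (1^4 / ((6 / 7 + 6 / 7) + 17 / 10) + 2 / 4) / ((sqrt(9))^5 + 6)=-0.05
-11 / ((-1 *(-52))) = -0.21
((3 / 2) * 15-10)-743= -1461 / 2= -730.50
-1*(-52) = 52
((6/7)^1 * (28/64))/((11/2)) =3/44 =0.07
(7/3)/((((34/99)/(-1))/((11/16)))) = -2541/544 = -4.67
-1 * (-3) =3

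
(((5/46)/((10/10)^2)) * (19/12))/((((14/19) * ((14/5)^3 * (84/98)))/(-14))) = -225625/1298304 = -0.17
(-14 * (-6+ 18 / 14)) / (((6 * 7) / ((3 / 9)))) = 0.52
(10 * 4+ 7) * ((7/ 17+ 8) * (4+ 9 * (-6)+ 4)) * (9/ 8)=-1391247/ 68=-20459.51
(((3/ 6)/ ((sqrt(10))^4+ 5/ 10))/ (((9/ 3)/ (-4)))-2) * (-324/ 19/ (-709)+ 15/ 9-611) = 1222.66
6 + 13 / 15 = 103 / 15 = 6.87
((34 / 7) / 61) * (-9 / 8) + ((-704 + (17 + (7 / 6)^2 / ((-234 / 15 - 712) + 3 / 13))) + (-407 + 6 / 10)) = -1093.49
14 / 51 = 0.27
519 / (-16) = -519 / 16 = -32.44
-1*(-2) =2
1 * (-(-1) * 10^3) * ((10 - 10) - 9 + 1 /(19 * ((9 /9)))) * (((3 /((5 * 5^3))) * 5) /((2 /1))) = -2040 /19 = -107.37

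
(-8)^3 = -512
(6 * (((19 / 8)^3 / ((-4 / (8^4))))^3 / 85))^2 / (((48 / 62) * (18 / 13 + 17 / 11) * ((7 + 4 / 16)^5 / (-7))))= -317637506540616129184293428035584 / 62092888588975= -5115521499462254904.92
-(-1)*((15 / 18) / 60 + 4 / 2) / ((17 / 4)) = 145 / 306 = 0.47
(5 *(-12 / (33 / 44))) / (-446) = 40 / 223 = 0.18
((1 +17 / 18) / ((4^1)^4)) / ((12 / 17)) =0.01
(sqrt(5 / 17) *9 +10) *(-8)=-80 -72 *sqrt(85) / 17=-119.05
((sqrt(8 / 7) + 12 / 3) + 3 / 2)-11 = -11 / 2 + 2 * sqrt(14) / 7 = -4.43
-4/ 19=-0.21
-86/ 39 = -2.21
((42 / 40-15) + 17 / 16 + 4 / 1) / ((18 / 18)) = -8.89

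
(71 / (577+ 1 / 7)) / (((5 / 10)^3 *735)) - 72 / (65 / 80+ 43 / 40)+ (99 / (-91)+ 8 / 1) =-3250906702 / 104088075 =-31.23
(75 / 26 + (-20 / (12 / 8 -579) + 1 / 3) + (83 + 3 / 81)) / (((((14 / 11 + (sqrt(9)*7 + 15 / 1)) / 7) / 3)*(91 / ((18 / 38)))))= 4664299 / 18431140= 0.25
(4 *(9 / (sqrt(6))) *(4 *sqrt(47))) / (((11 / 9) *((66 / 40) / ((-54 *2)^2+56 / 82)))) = 688682880 *sqrt(282) / 4961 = 2331173.59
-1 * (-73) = 73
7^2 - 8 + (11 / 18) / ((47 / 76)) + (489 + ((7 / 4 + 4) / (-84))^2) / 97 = 8068576693 / 171564288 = 47.03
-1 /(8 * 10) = -1 /80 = -0.01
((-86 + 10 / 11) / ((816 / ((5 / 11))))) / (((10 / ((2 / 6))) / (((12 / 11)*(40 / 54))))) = -260 / 203643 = -0.00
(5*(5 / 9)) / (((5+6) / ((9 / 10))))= 5 / 22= 0.23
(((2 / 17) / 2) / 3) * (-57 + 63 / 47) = -872 / 799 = -1.09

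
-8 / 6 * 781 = -3124 / 3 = -1041.33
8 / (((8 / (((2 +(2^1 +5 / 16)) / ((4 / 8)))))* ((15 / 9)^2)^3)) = 50301 / 125000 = 0.40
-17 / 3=-5.67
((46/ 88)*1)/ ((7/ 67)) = 1541/ 308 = 5.00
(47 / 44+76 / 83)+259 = 953113 / 3652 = 260.98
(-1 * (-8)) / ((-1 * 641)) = -8 / 641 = -0.01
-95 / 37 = -2.57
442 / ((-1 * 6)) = -221 / 3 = -73.67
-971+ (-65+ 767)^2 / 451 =54883 / 451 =121.69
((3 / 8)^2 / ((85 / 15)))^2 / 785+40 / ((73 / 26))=966408654817 / 67834449920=14.25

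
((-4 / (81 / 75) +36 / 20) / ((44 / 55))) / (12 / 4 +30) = -257 / 3564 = -0.07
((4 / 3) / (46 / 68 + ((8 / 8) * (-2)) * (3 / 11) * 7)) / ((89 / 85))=-25432 / 62745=-0.41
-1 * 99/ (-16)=99/ 16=6.19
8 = 8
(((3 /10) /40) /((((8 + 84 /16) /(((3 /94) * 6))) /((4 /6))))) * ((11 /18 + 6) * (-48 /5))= -1428 /311375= -0.00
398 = 398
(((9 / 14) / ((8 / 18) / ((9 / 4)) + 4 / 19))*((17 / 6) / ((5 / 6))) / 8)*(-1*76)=-4473873 / 87920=-50.89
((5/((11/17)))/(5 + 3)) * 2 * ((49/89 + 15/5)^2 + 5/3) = 28829705/1045572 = 27.57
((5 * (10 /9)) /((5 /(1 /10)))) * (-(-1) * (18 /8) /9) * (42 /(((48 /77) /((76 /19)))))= 539 /72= 7.49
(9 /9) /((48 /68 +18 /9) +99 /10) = 170 /2143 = 0.08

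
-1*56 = -56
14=14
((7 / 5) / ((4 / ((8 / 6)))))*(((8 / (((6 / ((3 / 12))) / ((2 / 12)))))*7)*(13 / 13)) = 49 / 270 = 0.18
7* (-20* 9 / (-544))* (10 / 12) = 525 / 272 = 1.93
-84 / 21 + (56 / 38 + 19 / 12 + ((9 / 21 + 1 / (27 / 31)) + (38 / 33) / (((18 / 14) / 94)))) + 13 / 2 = 14429287 / 158004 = 91.32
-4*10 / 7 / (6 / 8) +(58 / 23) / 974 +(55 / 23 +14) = 2064028 / 235221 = 8.77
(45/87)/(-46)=-15/1334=-0.01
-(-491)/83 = 491/83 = 5.92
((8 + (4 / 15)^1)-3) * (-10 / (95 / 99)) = -54.88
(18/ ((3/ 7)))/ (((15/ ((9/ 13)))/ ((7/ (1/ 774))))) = 682668/ 65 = 10502.58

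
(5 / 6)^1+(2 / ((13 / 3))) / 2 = 83 / 78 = 1.06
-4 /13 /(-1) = 4 /13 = 0.31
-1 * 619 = -619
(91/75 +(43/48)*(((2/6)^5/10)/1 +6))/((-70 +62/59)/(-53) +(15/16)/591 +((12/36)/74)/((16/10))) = 87581667851293/17351352743400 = 5.05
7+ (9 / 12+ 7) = 59 / 4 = 14.75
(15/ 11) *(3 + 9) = 180/ 11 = 16.36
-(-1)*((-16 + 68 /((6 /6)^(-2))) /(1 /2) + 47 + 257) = 408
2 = 2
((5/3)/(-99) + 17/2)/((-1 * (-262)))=5039/155628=0.03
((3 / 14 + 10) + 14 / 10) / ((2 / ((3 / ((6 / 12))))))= 2439 / 70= 34.84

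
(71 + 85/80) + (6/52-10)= 62.18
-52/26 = -2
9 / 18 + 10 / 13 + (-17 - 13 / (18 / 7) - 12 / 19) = -47612 / 2223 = -21.42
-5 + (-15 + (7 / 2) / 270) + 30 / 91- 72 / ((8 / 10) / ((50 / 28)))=-1266209 / 7020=-180.37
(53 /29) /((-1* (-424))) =1 /232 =0.00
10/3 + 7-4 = 19/3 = 6.33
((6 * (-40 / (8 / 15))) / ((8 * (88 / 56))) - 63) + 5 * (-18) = -8307 / 44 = -188.80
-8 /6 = -4 /3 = -1.33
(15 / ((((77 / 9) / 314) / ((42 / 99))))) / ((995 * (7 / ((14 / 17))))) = 0.03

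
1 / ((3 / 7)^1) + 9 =34 / 3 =11.33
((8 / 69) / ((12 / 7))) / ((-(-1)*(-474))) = -7 / 49059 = -0.00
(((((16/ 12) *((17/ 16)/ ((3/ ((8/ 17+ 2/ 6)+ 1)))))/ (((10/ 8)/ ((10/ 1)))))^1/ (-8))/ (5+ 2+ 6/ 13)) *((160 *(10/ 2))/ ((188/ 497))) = -29720600/ 123093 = -241.45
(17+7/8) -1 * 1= 135/8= 16.88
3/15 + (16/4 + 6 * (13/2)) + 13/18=3953/90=43.92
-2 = -2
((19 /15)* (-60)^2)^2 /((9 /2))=4620800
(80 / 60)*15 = 20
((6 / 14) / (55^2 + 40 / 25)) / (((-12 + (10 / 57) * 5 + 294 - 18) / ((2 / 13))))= 855 / 10395750547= 0.00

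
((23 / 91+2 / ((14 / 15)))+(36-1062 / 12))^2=2510.45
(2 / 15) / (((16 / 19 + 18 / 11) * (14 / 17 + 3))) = 3553 / 252525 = 0.01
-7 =-7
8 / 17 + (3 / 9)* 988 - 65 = 13505 / 51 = 264.80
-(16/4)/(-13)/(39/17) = 68/507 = 0.13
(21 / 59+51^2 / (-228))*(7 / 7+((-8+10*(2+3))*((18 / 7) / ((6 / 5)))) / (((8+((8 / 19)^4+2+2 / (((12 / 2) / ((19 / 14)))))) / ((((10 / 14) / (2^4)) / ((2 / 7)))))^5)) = -16165507661322510623797967893554020597784314092041 / 1462681993583500521512924204824130064662388539392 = -11.05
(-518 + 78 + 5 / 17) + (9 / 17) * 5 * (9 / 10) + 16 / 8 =-14801 / 34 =-435.32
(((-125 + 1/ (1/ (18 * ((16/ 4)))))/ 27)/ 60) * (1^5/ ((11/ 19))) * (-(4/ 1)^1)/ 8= 1007/ 35640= 0.03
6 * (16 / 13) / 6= 16 / 13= 1.23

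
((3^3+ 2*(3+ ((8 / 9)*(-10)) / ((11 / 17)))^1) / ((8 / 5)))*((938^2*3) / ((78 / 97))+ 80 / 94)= 2742664725365 / 241956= 11335386.29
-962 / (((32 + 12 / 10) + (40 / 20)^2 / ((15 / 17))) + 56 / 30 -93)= 4810 / 267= 18.01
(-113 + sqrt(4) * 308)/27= 503/27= 18.63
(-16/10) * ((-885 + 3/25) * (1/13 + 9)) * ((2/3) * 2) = 27844224/1625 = 17134.91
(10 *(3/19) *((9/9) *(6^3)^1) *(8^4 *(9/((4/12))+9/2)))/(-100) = -41803776/95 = -440039.75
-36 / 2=-18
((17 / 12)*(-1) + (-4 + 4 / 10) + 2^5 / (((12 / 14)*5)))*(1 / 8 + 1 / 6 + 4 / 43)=19453 / 20640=0.94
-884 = -884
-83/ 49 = -1.69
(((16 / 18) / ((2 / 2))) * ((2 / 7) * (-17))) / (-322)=136 / 10143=0.01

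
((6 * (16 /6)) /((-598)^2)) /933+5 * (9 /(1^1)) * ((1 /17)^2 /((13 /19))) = 5485887211 /24105817437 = 0.23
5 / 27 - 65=-1750 / 27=-64.81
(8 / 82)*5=20 / 41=0.49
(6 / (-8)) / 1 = -3 / 4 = -0.75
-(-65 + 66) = -1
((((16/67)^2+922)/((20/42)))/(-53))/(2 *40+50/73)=-3172630881/7006655650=-0.45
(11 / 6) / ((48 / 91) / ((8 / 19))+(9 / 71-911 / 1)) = -6461 / 3205668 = -0.00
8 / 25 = 0.32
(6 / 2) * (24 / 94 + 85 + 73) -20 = 21374 / 47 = 454.77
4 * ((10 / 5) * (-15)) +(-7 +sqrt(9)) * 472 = -2008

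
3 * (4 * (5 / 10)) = 6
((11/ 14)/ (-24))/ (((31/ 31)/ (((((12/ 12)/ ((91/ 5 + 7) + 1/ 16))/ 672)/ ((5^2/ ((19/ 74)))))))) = -209/ 10552530240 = -0.00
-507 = -507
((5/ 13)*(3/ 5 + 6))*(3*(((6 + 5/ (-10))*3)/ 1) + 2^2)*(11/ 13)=38841/ 338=114.91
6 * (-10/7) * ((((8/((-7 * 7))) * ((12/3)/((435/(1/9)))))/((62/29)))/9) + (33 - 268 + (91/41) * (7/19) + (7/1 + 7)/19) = -156625890286/670931667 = -233.45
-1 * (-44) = 44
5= 5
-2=-2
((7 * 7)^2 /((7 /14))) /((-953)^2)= 4802 /908209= 0.01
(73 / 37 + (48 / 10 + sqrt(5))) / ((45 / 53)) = 10.61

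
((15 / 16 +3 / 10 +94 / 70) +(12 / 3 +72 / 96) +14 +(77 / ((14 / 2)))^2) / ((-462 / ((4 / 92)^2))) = -15941 / 27372576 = -0.00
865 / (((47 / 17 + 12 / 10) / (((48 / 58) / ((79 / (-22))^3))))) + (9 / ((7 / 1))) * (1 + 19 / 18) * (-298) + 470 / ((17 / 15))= -216036284727737 / 573397947493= -376.77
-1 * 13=-13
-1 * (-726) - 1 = 725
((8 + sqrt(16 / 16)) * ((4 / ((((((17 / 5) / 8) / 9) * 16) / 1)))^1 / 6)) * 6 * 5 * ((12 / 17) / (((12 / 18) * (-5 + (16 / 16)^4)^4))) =0.99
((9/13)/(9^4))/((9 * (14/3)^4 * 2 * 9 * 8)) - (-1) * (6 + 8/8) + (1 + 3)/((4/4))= 64076044033/5825094912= 11.00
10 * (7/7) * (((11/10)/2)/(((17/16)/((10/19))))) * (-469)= -412720/323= -1277.77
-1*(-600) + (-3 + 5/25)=2986/5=597.20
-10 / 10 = -1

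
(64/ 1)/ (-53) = -64/ 53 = -1.21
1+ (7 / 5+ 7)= 47 / 5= 9.40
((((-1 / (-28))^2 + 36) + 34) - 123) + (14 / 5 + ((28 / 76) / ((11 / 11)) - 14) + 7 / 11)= -51773531 / 819280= -63.19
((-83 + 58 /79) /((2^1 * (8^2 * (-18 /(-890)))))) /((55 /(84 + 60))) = -83.20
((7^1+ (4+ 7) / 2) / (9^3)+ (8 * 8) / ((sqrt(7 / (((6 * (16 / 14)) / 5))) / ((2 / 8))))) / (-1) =-64 * sqrt(15) / 35 - 25 / 1458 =-7.10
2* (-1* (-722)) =1444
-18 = -18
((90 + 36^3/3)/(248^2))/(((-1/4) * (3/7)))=-18249/7688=-2.37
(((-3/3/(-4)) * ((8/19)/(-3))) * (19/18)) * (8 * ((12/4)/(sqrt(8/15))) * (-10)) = 20 * sqrt(30)/9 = 12.17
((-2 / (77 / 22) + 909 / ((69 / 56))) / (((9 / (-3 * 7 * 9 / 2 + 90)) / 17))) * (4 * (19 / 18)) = -26456.13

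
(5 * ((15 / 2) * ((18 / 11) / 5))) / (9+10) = 135 / 209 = 0.65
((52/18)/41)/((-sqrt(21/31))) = -26 * sqrt(651)/7749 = -0.09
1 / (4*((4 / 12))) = 3 / 4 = 0.75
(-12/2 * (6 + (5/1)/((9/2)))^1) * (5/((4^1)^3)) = -10/3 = -3.33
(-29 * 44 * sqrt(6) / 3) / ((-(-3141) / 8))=-10208 * sqrt(6) / 9423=-2.65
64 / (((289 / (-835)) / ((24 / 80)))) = -16032 / 289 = -55.47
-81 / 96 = -27 / 32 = -0.84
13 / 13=1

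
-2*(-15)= 30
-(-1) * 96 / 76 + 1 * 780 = 14844 / 19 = 781.26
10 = 10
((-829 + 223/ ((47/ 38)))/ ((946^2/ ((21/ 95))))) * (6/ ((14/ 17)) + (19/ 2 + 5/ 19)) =-82960569/ 30368079544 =-0.00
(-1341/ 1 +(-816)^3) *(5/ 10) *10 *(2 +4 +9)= -40750487775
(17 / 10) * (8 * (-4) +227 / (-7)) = -7667 / 70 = -109.53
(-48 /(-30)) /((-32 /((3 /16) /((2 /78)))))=-117 /320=-0.37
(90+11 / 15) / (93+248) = 1361 / 5115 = 0.27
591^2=349281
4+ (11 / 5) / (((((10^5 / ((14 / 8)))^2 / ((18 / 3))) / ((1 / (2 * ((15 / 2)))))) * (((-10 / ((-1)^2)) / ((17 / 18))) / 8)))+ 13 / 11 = 2564999999899207 / 495000000000000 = 5.18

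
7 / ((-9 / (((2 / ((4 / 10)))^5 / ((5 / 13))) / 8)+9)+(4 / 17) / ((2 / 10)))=966875 / 1404401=0.69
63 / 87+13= 398 / 29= 13.72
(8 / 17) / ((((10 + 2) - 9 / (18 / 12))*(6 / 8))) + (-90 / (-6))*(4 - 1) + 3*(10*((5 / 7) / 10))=50602 / 1071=47.25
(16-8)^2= 64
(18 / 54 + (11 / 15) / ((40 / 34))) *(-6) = -287 / 50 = -5.74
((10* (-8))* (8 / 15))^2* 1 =16384 / 9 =1820.44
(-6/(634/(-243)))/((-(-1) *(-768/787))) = -191241/81152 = -2.36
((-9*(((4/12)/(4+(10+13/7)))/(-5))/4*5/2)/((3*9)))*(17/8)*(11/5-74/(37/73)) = -85561/319680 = -0.27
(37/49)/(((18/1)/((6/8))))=37/1176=0.03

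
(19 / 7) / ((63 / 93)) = 589 / 147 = 4.01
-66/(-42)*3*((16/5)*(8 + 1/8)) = 858/7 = 122.57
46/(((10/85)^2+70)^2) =1920983/204707378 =0.01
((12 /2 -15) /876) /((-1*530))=3 /154760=0.00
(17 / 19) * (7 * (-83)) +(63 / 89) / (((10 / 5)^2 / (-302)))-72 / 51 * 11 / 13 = -429379361 / 747422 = -574.48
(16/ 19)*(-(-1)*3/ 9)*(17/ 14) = 136/ 399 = 0.34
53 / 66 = 0.80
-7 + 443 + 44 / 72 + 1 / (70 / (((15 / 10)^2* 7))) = 157261 / 360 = 436.84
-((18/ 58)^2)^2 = -6561/ 707281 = -0.01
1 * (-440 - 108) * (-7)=3836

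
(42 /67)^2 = 0.39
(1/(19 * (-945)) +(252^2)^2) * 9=72408170177279/1995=36294822144.00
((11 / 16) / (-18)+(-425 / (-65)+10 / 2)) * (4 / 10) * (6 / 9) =43057 / 14040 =3.07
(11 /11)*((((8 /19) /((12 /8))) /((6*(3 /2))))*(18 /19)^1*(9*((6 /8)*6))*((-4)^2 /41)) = 6912 /14801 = 0.47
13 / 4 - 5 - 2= -15 / 4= -3.75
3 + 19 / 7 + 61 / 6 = 667 / 42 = 15.88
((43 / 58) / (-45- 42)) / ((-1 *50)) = 0.00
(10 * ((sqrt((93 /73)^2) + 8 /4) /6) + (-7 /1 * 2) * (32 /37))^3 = -156564673565273 /532031708727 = -294.28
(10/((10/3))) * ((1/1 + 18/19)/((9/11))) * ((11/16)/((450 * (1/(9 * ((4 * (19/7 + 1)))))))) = 58201/39900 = 1.46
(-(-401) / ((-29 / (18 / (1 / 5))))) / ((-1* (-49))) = -36090 / 1421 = -25.40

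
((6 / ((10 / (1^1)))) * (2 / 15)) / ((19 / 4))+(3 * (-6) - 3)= -9967 / 475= -20.98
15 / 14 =1.07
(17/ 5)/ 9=17/ 45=0.38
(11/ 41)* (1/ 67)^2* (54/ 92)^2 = 8019/ 389447684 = 0.00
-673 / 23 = -29.26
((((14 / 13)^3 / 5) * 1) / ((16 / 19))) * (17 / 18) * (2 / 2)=110789 / 395460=0.28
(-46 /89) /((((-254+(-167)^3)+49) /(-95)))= -0.00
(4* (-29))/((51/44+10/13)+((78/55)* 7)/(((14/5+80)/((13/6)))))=-13734864/259079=-53.01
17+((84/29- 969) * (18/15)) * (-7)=1179179/145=8132.27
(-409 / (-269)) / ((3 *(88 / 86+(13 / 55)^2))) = 53200675 / 113276169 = 0.47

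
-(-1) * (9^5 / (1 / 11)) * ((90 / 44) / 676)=2657205 / 1352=1965.39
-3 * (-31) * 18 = 1674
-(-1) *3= 3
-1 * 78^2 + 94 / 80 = -243313 / 40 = -6082.82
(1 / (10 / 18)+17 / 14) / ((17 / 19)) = 4009 / 1190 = 3.37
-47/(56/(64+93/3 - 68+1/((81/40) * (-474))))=-24360053/1075032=-22.66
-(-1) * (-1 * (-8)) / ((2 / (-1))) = -4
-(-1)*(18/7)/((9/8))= 16/7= 2.29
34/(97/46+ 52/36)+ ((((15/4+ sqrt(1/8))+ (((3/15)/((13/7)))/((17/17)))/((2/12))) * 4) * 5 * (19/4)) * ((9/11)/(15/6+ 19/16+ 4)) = 1140 * sqrt(2)/451+ 465876072/8624473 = 57.59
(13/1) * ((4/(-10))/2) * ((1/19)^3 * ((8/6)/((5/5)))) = -52/102885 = -0.00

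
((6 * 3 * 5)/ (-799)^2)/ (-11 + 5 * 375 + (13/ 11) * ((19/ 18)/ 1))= 17820/ 235773618919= 0.00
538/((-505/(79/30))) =-21251/7575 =-2.81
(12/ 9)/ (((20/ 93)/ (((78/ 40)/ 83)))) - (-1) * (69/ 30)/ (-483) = 24559/ 174300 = 0.14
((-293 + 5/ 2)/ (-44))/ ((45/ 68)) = 9.98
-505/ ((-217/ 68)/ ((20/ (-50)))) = -13736/ 217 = -63.30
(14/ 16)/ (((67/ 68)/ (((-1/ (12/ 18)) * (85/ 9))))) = -10115/ 804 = -12.58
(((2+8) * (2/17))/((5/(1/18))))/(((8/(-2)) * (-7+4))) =1/918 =0.00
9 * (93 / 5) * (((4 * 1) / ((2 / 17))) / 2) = 14229 / 5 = 2845.80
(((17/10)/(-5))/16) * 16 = -17/50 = -0.34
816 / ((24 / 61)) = 2074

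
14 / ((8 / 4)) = 7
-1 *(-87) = 87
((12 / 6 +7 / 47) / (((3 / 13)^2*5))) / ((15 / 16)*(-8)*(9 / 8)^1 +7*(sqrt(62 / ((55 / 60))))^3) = 363501424 / 80933703853329 +166886207488*sqrt(2046) / 3642016673399805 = 0.00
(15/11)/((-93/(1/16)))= -5/5456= -0.00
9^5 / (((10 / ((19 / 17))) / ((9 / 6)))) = 3365793 / 340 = 9899.39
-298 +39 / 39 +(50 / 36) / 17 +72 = -68825 / 306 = -224.92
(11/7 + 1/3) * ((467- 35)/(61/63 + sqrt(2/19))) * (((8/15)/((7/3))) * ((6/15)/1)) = 192264192/2196635- 1492992 * sqrt(38)/313805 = 58.20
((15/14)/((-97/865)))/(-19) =12975/25802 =0.50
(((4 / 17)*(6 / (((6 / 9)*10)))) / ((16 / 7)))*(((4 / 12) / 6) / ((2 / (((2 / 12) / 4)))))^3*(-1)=-7 / 48731258880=-0.00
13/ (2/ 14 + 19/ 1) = 91/ 134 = 0.68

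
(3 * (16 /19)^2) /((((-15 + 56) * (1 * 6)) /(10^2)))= 12800 /14801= 0.86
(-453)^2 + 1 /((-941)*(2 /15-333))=964156633332 /4698413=205209.00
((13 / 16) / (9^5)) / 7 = 13 / 6613488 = 0.00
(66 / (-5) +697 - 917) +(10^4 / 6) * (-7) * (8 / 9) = -1431482 / 135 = -10603.57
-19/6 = -3.17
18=18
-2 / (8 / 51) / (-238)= 3 / 56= 0.05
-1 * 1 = -1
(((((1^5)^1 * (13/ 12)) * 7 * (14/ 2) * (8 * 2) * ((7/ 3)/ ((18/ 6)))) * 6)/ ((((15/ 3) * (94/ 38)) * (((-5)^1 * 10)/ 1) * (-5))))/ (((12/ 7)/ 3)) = 593047/ 264375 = 2.24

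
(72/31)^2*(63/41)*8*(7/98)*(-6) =-1119744/39401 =-28.42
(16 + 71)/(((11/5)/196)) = 85260/11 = 7750.91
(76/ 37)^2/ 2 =2888/ 1369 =2.11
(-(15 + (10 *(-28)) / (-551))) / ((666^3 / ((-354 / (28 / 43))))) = 21678665 / 759593198448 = 0.00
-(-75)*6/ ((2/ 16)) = 3600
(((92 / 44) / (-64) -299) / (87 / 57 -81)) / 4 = 3999861 / 4252160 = 0.94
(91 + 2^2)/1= 95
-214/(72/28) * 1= -749/9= -83.22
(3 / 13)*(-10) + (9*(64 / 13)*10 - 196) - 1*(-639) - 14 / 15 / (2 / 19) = 170606 / 195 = 874.90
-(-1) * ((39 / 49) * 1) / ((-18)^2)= 13 / 5292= 0.00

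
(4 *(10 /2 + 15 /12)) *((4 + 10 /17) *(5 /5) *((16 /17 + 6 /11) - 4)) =-916500 /3179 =-288.30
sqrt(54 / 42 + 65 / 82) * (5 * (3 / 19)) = 15 * sqrt(684782) / 10906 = 1.14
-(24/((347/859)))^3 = -8762201104896/41781923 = -209712.73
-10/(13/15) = -150/13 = -11.54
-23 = -23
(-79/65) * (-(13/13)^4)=79/65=1.22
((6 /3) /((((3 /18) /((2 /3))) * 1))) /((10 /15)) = 12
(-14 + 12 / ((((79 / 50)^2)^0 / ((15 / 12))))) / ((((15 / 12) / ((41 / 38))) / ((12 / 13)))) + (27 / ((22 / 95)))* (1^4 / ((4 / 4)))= 3189423 / 27170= 117.39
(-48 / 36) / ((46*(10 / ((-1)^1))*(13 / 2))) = 2 / 4485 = 0.00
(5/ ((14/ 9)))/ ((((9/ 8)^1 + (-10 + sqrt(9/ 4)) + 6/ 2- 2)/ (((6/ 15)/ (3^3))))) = -8/ 1071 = -0.01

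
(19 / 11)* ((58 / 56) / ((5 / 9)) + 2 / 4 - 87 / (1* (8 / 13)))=-739537 / 3080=-240.11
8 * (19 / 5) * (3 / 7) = 456 / 35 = 13.03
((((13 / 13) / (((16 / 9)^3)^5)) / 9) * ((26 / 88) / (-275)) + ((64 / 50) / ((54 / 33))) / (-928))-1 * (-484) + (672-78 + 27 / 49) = 38485049351100729172047149587 / 35682205756249057662074880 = 1078.55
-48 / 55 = -0.87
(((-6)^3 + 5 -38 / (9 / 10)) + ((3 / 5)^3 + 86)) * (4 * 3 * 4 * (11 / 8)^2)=-11366861 / 750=-15155.81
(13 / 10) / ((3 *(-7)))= -13 / 210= -0.06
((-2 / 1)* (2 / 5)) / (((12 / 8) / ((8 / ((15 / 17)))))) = -1088 / 225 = -4.84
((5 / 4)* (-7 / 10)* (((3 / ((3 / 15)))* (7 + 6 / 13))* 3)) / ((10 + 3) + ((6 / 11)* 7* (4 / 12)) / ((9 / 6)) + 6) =-14.80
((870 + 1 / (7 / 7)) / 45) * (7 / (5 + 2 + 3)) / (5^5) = 6097 / 1406250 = 0.00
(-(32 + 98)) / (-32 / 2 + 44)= -65 / 14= -4.64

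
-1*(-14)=14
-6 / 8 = -3 / 4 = -0.75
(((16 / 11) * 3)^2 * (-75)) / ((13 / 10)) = -1728000 / 1573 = -1098.54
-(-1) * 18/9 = 2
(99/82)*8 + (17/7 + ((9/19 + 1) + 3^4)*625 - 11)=281086553/5453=51547.14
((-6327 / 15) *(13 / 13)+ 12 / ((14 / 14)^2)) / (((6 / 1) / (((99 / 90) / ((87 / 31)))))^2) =-79419923 / 45414000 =-1.75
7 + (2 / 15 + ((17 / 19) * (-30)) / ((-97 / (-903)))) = -6710749 / 27645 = -242.75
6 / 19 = 0.32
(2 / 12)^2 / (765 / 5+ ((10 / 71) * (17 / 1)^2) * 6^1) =71 / 1015308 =0.00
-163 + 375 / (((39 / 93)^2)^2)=341664932 / 28561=11962.64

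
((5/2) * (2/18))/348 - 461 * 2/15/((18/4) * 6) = -2.28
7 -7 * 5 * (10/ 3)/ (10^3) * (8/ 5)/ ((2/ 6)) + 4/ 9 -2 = 1099/ 225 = 4.88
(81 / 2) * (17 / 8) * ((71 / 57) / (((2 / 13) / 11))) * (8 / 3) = 1553409 / 76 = 20439.59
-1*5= -5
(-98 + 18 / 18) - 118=-215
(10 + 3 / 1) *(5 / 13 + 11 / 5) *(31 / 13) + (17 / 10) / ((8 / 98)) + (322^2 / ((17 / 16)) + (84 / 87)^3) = 21061150648209 / 215598760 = 97686.79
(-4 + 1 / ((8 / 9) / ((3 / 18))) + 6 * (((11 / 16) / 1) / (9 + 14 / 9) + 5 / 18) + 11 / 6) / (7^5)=17 / 3649520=0.00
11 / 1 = 11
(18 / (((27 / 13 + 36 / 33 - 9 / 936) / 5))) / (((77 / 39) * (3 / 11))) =1338480 / 25291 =52.92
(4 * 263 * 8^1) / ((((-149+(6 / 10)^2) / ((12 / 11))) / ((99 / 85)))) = -1136160 / 15793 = -71.94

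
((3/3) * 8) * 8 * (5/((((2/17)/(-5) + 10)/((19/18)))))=16150/477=33.86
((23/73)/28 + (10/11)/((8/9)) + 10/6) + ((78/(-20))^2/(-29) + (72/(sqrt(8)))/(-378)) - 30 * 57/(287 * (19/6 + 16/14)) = 288003173617/362906936700 - sqrt(2)/21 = 0.73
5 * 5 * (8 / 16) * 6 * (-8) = -600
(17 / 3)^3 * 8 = 39304 / 27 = 1455.70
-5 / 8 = -0.62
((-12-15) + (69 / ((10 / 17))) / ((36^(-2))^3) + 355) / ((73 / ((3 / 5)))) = 3830048525112 / 1825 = 2098656726.09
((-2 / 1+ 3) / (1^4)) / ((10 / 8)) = 4 / 5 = 0.80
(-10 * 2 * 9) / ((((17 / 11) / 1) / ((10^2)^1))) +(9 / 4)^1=-791847 / 68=-11644.81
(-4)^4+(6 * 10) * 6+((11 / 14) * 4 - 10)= 4264 / 7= 609.14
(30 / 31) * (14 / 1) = 420 / 31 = 13.55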